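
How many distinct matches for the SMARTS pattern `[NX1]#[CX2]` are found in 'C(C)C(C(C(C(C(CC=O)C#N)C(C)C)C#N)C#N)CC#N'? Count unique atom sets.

4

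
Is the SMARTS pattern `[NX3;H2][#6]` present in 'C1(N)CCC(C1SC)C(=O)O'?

Yes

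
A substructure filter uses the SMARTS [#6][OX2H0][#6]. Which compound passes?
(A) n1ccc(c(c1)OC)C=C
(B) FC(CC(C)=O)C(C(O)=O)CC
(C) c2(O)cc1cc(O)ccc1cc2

[#6][OX2H0][#6] describes an aliphatic oxygen bridging two carbons with no H on the oxygen (an ether).
(A) contains a methoxy ether (-OCH3), which satisfies every atom and bond constraint.
(B) has a carboxylic acid group (-C(=O)OH) but the -OH oxygen has H1; the =O is OX1, not OX2.
(C) has a hydroxyl group (-OH) but the oxygen has H1, not H0 bridging two carbons.
So the answer is (A).

A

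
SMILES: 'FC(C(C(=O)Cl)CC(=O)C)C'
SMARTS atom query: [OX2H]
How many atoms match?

The query [OX2H] means: aliphatic oxygen with two connections, one of which is H — an -OH oxygen.
Check the 11 heavy atoms by environment: 2× C (H3, X4) → no; 2× C (H1, X4) → no; 1× C (H2, X4) → no; 2× C (H0, X3) → no; 2× O (H0, X1) → no; 1× Cl (H0, X1) → no; 1× F (H0, X1) → no.
No environment satisfies the query, so 0 matching atoms.

0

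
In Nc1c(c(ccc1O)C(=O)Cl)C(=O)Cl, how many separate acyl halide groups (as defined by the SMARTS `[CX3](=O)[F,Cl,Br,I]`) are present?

2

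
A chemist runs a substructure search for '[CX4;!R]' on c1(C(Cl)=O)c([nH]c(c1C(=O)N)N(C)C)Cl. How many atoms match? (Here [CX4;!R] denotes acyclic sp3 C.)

2

Check the 15 heavy atoms by environment: 1× n (aromatic, X3, in 5-ring) → no; 4× c (aromatic, X3, in 5-ring) → no; 2× Cl (X1, acyclic) → no; 2× N (X3, acyclic) → no; 2× C (X4, acyclic) → match; 2× C (X3, acyclic) → no; 2× O (X1, acyclic) → no.
That gives 2 matching atoms.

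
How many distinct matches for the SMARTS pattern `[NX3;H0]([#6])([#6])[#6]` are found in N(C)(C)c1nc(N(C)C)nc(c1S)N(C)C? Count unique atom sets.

3

[NX3;H0]([#6])([#6])[#6] is the SMARTS for a tertiary amine: a trivalent nitrogen with no H, bonded to three carbons.
The molecule carries 3 separate instances of a dimethylamino group (-N(CH3)2) meeting every constraint; each maps to a distinct set of atoms, giving 3 matches.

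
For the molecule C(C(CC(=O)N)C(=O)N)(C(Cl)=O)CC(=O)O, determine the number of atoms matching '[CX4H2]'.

The query [CX4H2] means: sp3 carbon (X4) with exactly two hydrogens.
Check the 16 heavy atoms by environment: 2× C (H2, X4) → match; 2× C (H1, X4) → no; 4× C (H0, X3) → no; 4× O (H0, X1) → no; 2× N (H2, X3) → no; 1× O (H1, X2) → no; 1× Cl (H0, X1) → no.
That gives 2 matching atoms.

2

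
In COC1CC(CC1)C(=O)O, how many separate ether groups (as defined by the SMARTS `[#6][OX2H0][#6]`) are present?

[#6][OX2H0][#6] is the SMARTS for an ether: an aliphatic oxygen bridging two carbons with no H on the oxygen.
Exactly one fragment in the molecule meets all constraints, giving 1 match.

1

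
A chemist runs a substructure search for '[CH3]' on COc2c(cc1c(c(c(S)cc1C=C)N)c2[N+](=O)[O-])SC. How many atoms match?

The query [CH3] means: aliphatic carbon with exactly three hydrogens.
Check the 21 heavy atoms by environment: 8× c (aromatic, H0) → no; 2× c (aromatic, H1) → no; 1× N (charge +1, H0) → no; 1× O (charge -1, H0) → no; 2× O (H0) → no; 2× C (H3) → match; 1× S (H0) → no; 1× S (H1) → no; 1× C (H1) → no; 1× C (H2) → no; 1× N (H2) → no.
That gives 2 matching atoms.

2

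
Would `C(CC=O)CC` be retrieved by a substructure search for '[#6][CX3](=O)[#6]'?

No

The pattern [#6][CX3](=O)[#6] describes a carbonyl carbon (no H) flanked by two carbons — a ketone.
The closest candidate here is an aldehyde (-CHO), but the carbonyl carbon has H1, so it is not flanked by two carbons. No other fragment satisfies the full query, so there is no match.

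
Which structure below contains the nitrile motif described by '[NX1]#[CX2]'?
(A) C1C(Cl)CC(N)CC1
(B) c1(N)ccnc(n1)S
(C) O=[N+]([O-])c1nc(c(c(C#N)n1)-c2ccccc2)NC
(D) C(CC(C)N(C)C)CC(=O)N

[NX1]#[CX2] describes a nitrogen triple-bonded to a two-connected carbon (a nitrile).
(A) has a primary amino group (-NH2) but the nitrogen is NX3 (three connections), not NX1 triple-bonded.
(B) has a primary amino group (-NH2) but the nitrogen is NX3 (three connections), not NX1 triple-bonded.
(C) contains a nitrile (-C#N), which satisfies every atom and bond constraint.
(D) has a primary amide (-C(=O)NH2) but the nitrogen is NX3, not NX1.
So the answer is (C).

C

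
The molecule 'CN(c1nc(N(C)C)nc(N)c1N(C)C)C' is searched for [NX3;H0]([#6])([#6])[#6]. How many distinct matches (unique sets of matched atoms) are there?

3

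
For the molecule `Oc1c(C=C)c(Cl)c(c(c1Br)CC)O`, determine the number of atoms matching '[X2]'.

2

The query [X2] means: any atom with exactly two total connections (bonds + H).
Check the 14 heavy atoms by environment: 6× c (aromatic, X3) → no; 2× C (X3) → no; 2× C (X4) → no; 2× O (X2) → match; 1× Cl (X1) → no; 1× Br (X1) → no.
That gives 2 matching atoms.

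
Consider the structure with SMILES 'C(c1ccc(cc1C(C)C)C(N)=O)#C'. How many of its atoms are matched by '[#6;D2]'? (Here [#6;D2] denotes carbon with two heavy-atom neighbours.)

The query [#6;D2] means: any carbon bonded to exactly two heavy atoms.
Check the 14 heavy atoms by environment: 3× c (aromatic, D2) → match; 3× c (aromatic, D3) → no; 2× C (D3) → no; 1× O (D1) → no; 1× N (D1) → no; 3× C (D1) → no; 1× C (D2) → match.
Summing the matching environments: 3 + 1 = 4 matching atoms.

4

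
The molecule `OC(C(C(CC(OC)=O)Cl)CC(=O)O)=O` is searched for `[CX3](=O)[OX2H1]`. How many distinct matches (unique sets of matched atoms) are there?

2

[CX3](=O)[OX2H1] is the SMARTS for a carboxylic acid: an sp2 carbon double-bonded to O and single-bonded to an -OH oxygen.
The molecule carries 2 separate instances of a carboxylic acid group (-C(=O)OH) meeting every constraint; each maps to a distinct set of atoms, giving 2 matches.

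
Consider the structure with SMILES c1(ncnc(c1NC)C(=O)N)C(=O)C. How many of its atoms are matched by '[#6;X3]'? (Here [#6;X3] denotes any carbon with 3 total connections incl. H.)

6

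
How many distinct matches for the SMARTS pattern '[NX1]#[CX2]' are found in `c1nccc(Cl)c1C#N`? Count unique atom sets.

1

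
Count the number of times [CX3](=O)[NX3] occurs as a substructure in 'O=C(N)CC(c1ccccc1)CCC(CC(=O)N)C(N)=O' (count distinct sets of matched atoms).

3

[CX3](=O)[NX3] is the SMARTS for an amide: a carbonyl carbon bonded to a trivalent nitrogen.
The molecule carries 3 separate instances of a primary amide (-C(=O)NH2) meeting every constraint; each maps to a distinct set of atoms, giving 3 matches.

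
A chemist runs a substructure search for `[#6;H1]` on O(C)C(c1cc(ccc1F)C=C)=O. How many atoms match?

4

The query [#6;H1] means: any carbon bearing exactly one hydrogen.
Check the 13 heavy atoms by environment: 3× c (aromatic, H1) → match; 3× c (aromatic, H0) → no; 1× C (H0) → no; 2× O (H0) → no; 1× C (H3) → no; 1× F (H0) → no; 1× C (H1) → match; 1× C (H2) → no.
Summing the matching environments: 3 + 1 = 4 matching atoms.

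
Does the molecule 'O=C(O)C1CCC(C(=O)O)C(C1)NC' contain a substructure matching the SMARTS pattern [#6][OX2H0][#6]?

No

The pattern [#6][OX2H0][#6] describes an aliphatic oxygen bridging two carbons with no H on the oxygen — an ether.
The closest candidate here is a carboxylic acid group (-C(=O)OH), but the -OH oxygen has H1; the =O is OX1, not OX2. No other fragment satisfies the full query, so there is no match.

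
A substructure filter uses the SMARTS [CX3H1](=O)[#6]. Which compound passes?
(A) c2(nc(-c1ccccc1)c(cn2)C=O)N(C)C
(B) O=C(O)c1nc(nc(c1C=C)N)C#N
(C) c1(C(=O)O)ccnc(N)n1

[CX3H1](=O)[#6] describes an sp2 carbon with one H, double-bonded to O and single-bonded to carbon (an aldehyde).
(A) contains an aldehyde (-CHO), which satisfies every atom and bond constraint.
(B) has a carboxylic acid group (-C(=O)OH) but the carbonyl carbon has H0 and is bonded to O, not H1.
(C) has a carboxylic acid group (-C(=O)OH) but the carbonyl carbon has H0 and is bonded to O, not H1.
So the answer is (A).

A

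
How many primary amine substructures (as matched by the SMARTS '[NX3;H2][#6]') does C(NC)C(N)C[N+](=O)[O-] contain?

1

[NX3;H2][#6] is the SMARTS for a primary amine: a trivalent nitrogen with two H attached to carbon.
Exactly one fragment in the molecule meets all constraints, giving 1 match.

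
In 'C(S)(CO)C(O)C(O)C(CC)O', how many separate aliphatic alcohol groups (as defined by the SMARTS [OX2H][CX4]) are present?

4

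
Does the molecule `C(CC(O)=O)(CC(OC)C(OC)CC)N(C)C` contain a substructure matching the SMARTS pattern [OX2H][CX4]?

The pattern [OX2H][CX4] describes a hydroxyl oxygen bound to an sp3 (X4) carbon — an aliphatic alcohol.
The closest candidate here is a methoxy ether (-OCH3), but the oxygen has H0 (ether), not H1. No other fragment satisfies the full query, so there is no match.

No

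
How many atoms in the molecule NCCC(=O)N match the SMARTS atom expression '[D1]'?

3

The query [D1] means: atom with exactly one heavy-atom neighbour (degree 1).
Check the 6 heavy atoms by environment: 2× C (D2) → no; 2× N (D1) → match; 1× C (D3) → no; 1× O (D1) → match.
Summing the matching environments: 2 + 1 = 3 matching atoms.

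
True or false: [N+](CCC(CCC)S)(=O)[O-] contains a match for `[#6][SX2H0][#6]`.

False

The pattern [#6][SX2H0][#6] describes an aliphatic sulfur bridging two carbons with no H on the sulfur — a thioether.
The closest candidate here is a thiol (-SH), but the sulfur has H1, not H0 bridging two carbons. No other fragment satisfies the full query, so there is no match.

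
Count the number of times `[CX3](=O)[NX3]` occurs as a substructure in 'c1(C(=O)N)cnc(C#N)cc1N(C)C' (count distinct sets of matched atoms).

[CX3](=O)[NX3] is the SMARTS for an amide: a carbonyl carbon bonded to a trivalent nitrogen.
Exactly one fragment in the molecule meets all constraints, giving 1 match.

1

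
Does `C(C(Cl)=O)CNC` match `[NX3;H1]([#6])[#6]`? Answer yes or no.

Yes

The pattern [NX3;H1]([#6])[#6] describes a trivalent nitrogen with one H, bonded to two carbons — a secondary amine.
The molecule carries an N-methylamino group (-NHCH3), whose atoms satisfy every constraint of the query, so the pattern matches.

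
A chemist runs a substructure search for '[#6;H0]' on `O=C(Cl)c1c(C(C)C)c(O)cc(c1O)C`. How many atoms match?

Check the 15 heavy atoms by environment: 5× c (aromatic, H0) → match; 1× c (aromatic, H1) → no; 3× C (H3) → no; 1× C (H1) → no; 2× O (H1) → no; 1× C (H0) → match; 1× O (H0) → no; 1× Cl (H0) → no.
Summing the matching environments: 5 + 1 = 6 matching atoms.

6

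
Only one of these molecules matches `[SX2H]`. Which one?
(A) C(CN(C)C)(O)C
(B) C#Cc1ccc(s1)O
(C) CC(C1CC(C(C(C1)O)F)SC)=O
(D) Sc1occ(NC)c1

D

[SX2H] describes an aliphatic sulfur with two connections, one being H (a thiol).
(A) has a hydroxyl group (-OH) but it is an -OH, not an -SH.
(B) has a hydroxyl group (-OH) but it is an -OH, not an -SH.
(C) has a hydroxyl group (-OH) but it is an -OH, not an -SH.
(D) contains a thiol (-SH), which satisfies every atom and bond constraint.
So the answer is (D).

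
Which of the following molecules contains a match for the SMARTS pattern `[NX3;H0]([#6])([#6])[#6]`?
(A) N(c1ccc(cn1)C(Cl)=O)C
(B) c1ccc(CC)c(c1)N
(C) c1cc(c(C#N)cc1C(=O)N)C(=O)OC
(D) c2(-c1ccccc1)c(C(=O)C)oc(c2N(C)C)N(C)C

D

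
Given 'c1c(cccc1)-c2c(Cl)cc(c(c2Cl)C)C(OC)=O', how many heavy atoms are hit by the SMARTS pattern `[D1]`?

5

The query [D1] means: atom with exactly one heavy-atom neighbour (degree 1).
Check the 19 heavy atoms by environment: 6× c (aromatic, D2) → no; 6× c (aromatic, D3) → no; 2× Cl (D1) → match; 1× C (D3) → no; 1× O (D1) → match; 1× O (D2) → no; 2× C (D1) → match.
Summing the matching environments: 2 + 1 + 2 = 5 matching atoms.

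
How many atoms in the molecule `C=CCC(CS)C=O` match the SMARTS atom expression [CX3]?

3

The query [CX3] means: C with X3: aliphatic carbon with exactly 3 total connections.
Check the 8 heavy atoms by environment: 3× C (X4) → no; 1× S (X2) → no; 3× C (X3) → match; 1× O (X1) → no.
That gives 3 matching atoms.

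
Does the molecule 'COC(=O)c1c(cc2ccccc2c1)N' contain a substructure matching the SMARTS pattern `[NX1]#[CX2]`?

No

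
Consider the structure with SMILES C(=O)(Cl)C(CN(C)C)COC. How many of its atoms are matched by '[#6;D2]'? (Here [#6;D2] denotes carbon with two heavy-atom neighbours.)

The query [#6;D2] means: any carbon bonded to exactly two heavy atoms.
Check the 11 heavy atoms by environment: 2× C (D2) → match; 2× C (D3) → no; 1× O (D2) → no; 3× C (D1) → no; 1× N (D3) → no; 1× O (D1) → no; 1× Cl (D1) → no.
That gives 2 matching atoms.

2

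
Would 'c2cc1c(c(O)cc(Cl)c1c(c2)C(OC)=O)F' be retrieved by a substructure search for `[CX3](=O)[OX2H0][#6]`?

The pattern [CX3](=O)[OX2H0][#6] describes a carbonyl carbon bonded to an oxygen that is itself bonded to carbon (no H on that O) — an ester.
The molecule carries a methyl-ester group (-C(=O)OCH3), whose atoms satisfy every constraint of the query, so the pattern matches.

Yes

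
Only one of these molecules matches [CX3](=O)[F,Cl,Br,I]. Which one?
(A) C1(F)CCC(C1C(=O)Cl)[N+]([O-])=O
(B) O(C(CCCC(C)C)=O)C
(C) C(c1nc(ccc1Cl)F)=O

A

[CX3](=O)[F,Cl,Br,I] describes a carbonyl carbon bonded to a halogen (an acyl halide).
(A) contains an acyl chloride (-C(=O)Cl), which satisfies every atom and bond constraint.
(B) has a methyl-ester group (-C(=O)OCH3) but the carbonyl is bonded to -O-C, not to a halogen.
(C) has a chloro substituent but the Cl is not on a carbonyl carbon.
So the answer is (A).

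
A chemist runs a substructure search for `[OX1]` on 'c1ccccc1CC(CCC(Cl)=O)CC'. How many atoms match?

The query [OX1] means: aliphatic oxygen with one total connection — typically a carbonyl =O or an oxide.
Check the 15 heavy atoms by environment: 6× C (X4) → no; 6× c (aromatic, X3) → no; 1× C (X3) → no; 1× O (X1) → match; 1× Cl (X1) → no.
That gives 1 matching atom.

1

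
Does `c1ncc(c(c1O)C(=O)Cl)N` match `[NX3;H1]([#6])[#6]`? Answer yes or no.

No

The pattern [NX3;H1]([#6])[#6] describes a trivalent nitrogen with one H, bonded to two carbons — a secondary amine.
The closest candidate here is a primary amino group (-NH2), but the nitrogen has H2 and only one carbon neighbour. No other fragment satisfies the full query, so there is no match.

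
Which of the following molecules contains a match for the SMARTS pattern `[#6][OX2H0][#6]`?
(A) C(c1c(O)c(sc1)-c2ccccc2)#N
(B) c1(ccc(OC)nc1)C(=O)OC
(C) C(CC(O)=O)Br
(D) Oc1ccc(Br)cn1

[#6][OX2H0][#6] describes an aliphatic oxygen bridging two carbons with no H on the oxygen (an ether).
(A) has a hydroxyl group (-OH) but the oxygen has H1, not H0 bridging two carbons.
(B) contains a methoxy ether (-OCH3), which satisfies every atom and bond constraint.
(C) has a carboxylic acid group (-C(=O)OH) but the -OH oxygen has H1; the =O is OX1, not OX2.
(D) has a hydroxyl group (-OH) but the oxygen has H1, not H0 bridging two carbons.
So the answer is (B).

B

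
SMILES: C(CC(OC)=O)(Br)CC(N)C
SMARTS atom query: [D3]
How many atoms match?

3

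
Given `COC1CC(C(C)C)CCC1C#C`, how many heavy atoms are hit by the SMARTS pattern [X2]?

The query [X2] means: any atom with exactly two total connections (bonds + H).
Check the 13 heavy atoms by environment: 10× C (X4) → no; 2× C (X2) → match; 1× O (X2) → match.
Summing the matching environments: 2 + 1 = 3 matching atoms.

3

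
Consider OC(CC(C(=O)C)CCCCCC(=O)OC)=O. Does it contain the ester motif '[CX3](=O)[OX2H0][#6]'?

Yes

The pattern [CX3](=O)[OX2H0][#6] describes a carbonyl carbon bonded to an oxygen that is itself bonded to carbon (no H on that O) — an ester.
The molecule carries a methyl-ester group (-C(=O)OCH3), whose atoms satisfy every constraint of the query, so the pattern matches.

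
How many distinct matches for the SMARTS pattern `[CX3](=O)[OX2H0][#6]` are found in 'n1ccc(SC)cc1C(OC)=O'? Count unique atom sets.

1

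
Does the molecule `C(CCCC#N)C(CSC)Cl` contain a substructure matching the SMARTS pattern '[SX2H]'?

The pattern [SX2H] describes an aliphatic sulfur with two connections, one being H — a thiol.
The closest candidate here is a methylthio ether (-SCH3), but the sulfur has H0 (bonded to two carbons), not H1. No other fragment satisfies the full query, so there is no match.

No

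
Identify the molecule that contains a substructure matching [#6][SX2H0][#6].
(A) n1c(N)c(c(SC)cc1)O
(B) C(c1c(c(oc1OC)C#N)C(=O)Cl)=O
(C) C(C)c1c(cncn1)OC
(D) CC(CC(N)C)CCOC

A

[#6][SX2H0][#6] describes an aliphatic sulfur bridging two carbons with no H on the sulfur (a thioether).
(A) contains a methylthio ether (-SCH3), which satisfies every atom and bond constraint.
(B) has a methoxy ether (-OCH3) but the bridging atom is O, not S.
(C) has a methoxy ether (-OCH3) but the bridging atom is O, not S.
(D) has a methoxy ether (-OCH3) but the bridging atom is O, not S.
So the answer is (A).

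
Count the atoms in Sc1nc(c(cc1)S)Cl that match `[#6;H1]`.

Check the 9 heavy atoms by environment: 1× n (aromatic, H0) → no; 3× c (aromatic, H0) → no; 2× c (aromatic, H1) → match; 2× S (H1) → no; 1× Cl (H0) → no.
That gives 2 matching atoms.

2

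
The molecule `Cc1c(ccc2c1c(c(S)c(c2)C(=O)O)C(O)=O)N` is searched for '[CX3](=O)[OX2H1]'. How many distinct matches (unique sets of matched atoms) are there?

2

[CX3](=O)[OX2H1] is the SMARTS for a carboxylic acid: an sp2 carbon double-bonded to O and single-bonded to an -OH oxygen.
The molecule carries 2 separate instances of a carboxylic acid group (-C(=O)OH) meeting every constraint; each maps to a distinct set of atoms, giving 2 matches.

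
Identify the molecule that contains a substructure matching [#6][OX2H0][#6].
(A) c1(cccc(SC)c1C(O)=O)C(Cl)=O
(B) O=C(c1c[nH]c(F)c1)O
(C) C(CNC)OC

[#6][OX2H0][#6] describes an aliphatic oxygen bridging two carbons with no H on the oxygen (an ether).
(A) has a carboxylic acid group (-C(=O)OH) but the -OH oxygen has H1; the =O is OX1, not OX2.
(B) has a carboxylic acid group (-C(=O)OH) but the -OH oxygen has H1; the =O is OX1, not OX2.
(C) contains a methoxy ether (-OCH3), which satisfies every atom and bond constraint.
So the answer is (C).

C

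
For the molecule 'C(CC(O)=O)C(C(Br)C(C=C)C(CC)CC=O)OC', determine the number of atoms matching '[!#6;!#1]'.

5

Check the 19 heavy atoms by environment: 14× C → no; 4× O → match; 1× Br → match.
Summing the matching environments: 4 + 1 = 5 matching atoms.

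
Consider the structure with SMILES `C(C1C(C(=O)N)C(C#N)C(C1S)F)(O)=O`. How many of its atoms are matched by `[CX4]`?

The query [CX4] means: C with X4: aliphatic carbon with exactly 4 total connections (bonds + H).
Check the 15 heavy atoms by environment: 5× C (X4) → match; 1× C (X2) → no; 1× N (X1) → no; 1× S (X2) → no; 1× F (X1) → no; 2× C (X3) → no; 2× O (X1) → no; 1× N (X3) → no; 1× O (X2) → no.
That gives 5 matching atoms.

5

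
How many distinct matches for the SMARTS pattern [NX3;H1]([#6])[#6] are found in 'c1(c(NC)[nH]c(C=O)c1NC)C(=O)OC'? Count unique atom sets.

2

[NX3;H1]([#6])[#6] is the SMARTS for a secondary amine: a trivalent nitrogen with one H, bonded to two carbons.
The molecule carries 2 separate instances of an N-methylamino group (-NHCH3) meeting every constraint; each maps to a distinct set of atoms, giving 2 matches.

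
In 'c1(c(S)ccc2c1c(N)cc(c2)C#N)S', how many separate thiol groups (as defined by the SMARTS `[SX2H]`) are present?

2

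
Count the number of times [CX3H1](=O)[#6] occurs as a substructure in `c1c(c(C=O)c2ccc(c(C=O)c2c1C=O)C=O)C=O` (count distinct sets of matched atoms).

[CX3H1](=O)[#6] is the SMARTS for an aldehyde: an sp2 carbon with one H, double-bonded to O and single-bonded to carbon.
The molecule carries 5 separate instances of an aldehyde (-CHO) meeting every constraint; each maps to a distinct set of atoms, giving 5 matches.

5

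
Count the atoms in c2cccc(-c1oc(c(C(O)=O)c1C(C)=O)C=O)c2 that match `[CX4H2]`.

Check the 19 heavy atoms by environment: 1× o (aromatic, H0, X2) → no; 5× c (aromatic, H0, X3) → no; 5× c (aromatic, H1, X3) → no; 2× C (H0, X3) → no; 3× O (H0, X1) → no; 1× C (H3, X4) → no; 1× C (H1, X3) → no; 1× O (H1, X2) → no.
No environment satisfies the query, so 0 matching atoms.

0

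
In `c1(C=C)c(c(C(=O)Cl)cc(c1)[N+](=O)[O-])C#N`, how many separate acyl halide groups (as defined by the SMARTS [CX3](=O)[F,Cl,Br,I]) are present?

[CX3](=O)[F,Cl,Br,I] is the SMARTS for an acyl halide: a carbonyl carbon bonded to a halogen.
Exactly one fragment in the molecule meets all constraints, giving 1 match.

1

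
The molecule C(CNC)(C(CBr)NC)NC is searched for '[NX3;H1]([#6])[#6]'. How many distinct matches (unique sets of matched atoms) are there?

3

[NX3;H1]([#6])[#6] is the SMARTS for a secondary amine: a trivalent nitrogen with one H, bonded to two carbons.
The molecule carries 3 separate instances of an N-methylamino group (-NHCH3) meeting every constraint; each maps to a distinct set of atoms, giving 3 matches.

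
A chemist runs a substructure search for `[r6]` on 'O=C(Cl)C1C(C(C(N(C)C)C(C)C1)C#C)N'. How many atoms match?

6

Check the 16 heavy atoms by environment: 6× C (in 6-ring) → match; 2× N (acyclic) → no; 6× C (acyclic) → no; 1× O (acyclic) → no; 1× Cl (acyclic) → no.
That gives 6 matching atoms.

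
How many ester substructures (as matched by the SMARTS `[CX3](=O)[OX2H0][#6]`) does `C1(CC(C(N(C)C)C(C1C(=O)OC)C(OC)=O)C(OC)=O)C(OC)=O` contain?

[CX3](=O)[OX2H0][#6] is the SMARTS for an ester: a carbonyl carbon bonded to an oxygen that is itself bonded to carbon (no H on that O).
The molecule carries 4 separate instances of a methyl-ester group (-C(=O)OCH3) meeting every constraint; each maps to a distinct set of atoms, giving 4 matches.

4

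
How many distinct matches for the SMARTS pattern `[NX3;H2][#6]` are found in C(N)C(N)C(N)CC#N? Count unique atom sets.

[NX3;H2][#6] is the SMARTS for a primary amine: a trivalent nitrogen with two H attached to carbon.
The molecule carries 3 separate instances of a primary amino group (-NH2) meeting every constraint; each maps to a distinct set of atoms, giving 3 matches.

3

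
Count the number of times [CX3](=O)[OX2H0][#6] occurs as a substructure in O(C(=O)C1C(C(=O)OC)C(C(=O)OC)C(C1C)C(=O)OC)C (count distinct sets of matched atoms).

4

[CX3](=O)[OX2H0][#6] is the SMARTS for an ester: a carbonyl carbon bonded to an oxygen that is itself bonded to carbon (no H on that O).
The molecule carries 4 separate instances of a methyl-ester group (-C(=O)OCH3) meeting every constraint; each maps to a distinct set of atoms, giving 4 matches.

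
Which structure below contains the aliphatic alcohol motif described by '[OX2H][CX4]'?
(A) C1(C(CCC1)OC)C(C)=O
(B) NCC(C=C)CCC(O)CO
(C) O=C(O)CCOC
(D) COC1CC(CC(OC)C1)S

B

[OX2H][CX4] describes a hydroxyl oxygen bound to an sp3 (X4) carbon (an aliphatic alcohol).
(A) has a methoxy ether (-OCH3) but the oxygen has H0 (ether), not H1.
(B) contains a hydroxyl group (-OH), which satisfies every atom and bond constraint.
(C) has a carboxylic acid group (-C(=O)OH) but the -OH is on a CX3 carbonyl carbon, not a CX4 carbon.
(D) has a methoxy ether (-OCH3) but the oxygen has H0 (ether), not H1.
So the answer is (B).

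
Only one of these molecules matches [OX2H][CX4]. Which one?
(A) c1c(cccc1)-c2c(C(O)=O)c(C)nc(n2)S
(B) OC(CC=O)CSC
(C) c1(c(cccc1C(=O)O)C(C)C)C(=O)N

B

[OX2H][CX4] describes a hydroxyl oxygen bound to an sp3 (X4) carbon (an aliphatic alcohol).
(A) has a carboxylic acid group (-C(=O)OH) but the -OH is on a CX3 carbonyl carbon, not a CX4 carbon.
(B) contains a hydroxyl group (-OH), which satisfies every atom and bond constraint.
(C) has a carboxylic acid group (-C(=O)OH) but the -OH is on a CX3 carbonyl carbon, not a CX4 carbon.
So the answer is (B).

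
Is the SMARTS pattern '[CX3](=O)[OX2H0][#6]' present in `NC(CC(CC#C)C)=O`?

The pattern [CX3](=O)[OX2H0][#6] describes a carbonyl carbon bonded to an oxygen that is itself bonded to carbon (no H on that O) — an ester.
The closest candidate here is a primary amide (-C(=O)NH2), but the carbonyl is bonded to N, not to an O-C linkage. No other fragment satisfies the full query, so there is no match.

No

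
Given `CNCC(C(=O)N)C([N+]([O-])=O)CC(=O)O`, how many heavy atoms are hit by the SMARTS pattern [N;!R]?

Check the 15 heavy atoms by environment: 7× C (acyclic) → no; 1× N (charge +1, acyclic) → match; 1× O (charge -1, acyclic) → no; 4× O (acyclic) → no; 2× N (acyclic) → match.
Summing the matching environments: 1 + 2 = 3 matching atoms.

3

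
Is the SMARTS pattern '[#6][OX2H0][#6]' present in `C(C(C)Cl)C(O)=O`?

No

The pattern [#6][OX2H0][#6] describes an aliphatic oxygen bridging two carbons with no H on the oxygen — an ether.
The closest candidate here is a carboxylic acid group (-C(=O)OH), but the -OH oxygen has H1; the =O is OX1, not OX2. No other fragment satisfies the full query, so there is no match.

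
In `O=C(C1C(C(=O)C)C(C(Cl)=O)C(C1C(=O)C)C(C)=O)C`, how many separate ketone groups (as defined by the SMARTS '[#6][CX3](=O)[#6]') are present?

[#6][CX3](=O)[#6] is the SMARTS for a ketone: a carbonyl carbon (no H) flanked by two carbons.
The molecule carries 4 separate instances of an acetyl/ketone group (-C(=O)CH3) meeting every constraint; each maps to a distinct set of atoms, giving 4 matches.

4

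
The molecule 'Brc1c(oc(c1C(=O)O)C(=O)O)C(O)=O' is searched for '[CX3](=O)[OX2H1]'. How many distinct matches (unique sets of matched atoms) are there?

3

[CX3](=O)[OX2H1] is the SMARTS for a carboxylic acid: an sp2 carbon double-bonded to O and single-bonded to an -OH oxygen.
The molecule carries 3 separate instances of a carboxylic acid group (-C(=O)OH) meeting every constraint; each maps to a distinct set of atoms, giving 3 matches.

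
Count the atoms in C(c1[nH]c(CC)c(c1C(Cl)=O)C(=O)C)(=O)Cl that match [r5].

5

The query [r5] means: r5 matches atoms in a five-membered ring.
Check the 16 heavy atoms by environment: 1× n (aromatic, in 5-ring) → match; 4× c (aromatic, in 5-ring) → match; 6× C (acyclic) → no; 3× O (acyclic) → no; 2× Cl (acyclic) → no.
Summing the matching environments: 1 + 4 = 5 matching atoms.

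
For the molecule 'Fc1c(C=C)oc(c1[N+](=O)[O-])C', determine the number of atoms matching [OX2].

0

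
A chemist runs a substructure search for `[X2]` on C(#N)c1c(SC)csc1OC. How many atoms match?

The query [X2] means: any atom with exactly two total connections (bonds + H).
Check the 11 heavy atoms by environment: 1× s (aromatic, X2) → match; 4× c (aromatic, X3) → no; 1× O (X2) → match; 2× C (X4) → no; 1× C (X2) → match; 1× N (X1) → no; 1× S (X2) → match.
Summing the matching environments: 1 + 1 + 1 + 1 = 4 matching atoms.

4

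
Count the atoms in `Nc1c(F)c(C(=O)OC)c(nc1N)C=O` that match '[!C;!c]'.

The query [!C;!c] means: neither aliphatic nor aromatic carbon — same as [!#6].
Check the 15 heavy atoms by environment: 1× n (aromatic) → match; 5× c (aromatic) → no; 3× C → no; 3× O → match; 1× F → match; 2× N → match.
Summing the matching environments: 1 + 3 + 1 + 2 = 7 matching atoms.

7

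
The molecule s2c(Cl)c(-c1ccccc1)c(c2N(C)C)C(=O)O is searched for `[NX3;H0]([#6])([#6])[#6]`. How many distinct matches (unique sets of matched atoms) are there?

1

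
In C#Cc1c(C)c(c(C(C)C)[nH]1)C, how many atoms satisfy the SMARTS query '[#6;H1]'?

The query [#6;H1] means: any carbon bearing exactly one hydrogen.
Check the 12 heavy atoms by environment: 1× n (aromatic, H1) → no; 4× c (aromatic, H0) → no; 1× C (H0) → no; 2× C (H1) → match; 4× C (H3) → no.
That gives 2 matching atoms.

2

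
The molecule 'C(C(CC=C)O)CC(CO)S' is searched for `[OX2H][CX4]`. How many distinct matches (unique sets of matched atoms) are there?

2

[OX2H][CX4] is the SMARTS for an aliphatic alcohol: a hydroxyl oxygen bound to an sp3 (X4) carbon.
The molecule carries 2 separate instances of a hydroxyl group (-OH) meeting every constraint; each maps to a distinct set of atoms, giving 2 matches.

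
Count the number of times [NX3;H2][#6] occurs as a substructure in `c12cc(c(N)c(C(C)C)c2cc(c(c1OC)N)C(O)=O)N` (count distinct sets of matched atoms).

3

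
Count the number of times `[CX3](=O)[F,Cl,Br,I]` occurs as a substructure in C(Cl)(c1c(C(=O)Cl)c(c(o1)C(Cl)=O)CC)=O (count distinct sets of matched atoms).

3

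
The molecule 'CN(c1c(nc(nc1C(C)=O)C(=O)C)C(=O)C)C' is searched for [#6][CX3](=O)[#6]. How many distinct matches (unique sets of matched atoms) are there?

3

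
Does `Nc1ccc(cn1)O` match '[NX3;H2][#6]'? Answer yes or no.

The pattern [NX3;H2][#6] describes a trivalent nitrogen with two H attached to carbon — a primary amine.
The molecule carries a primary amino group (-NH2), whose atoms satisfy every constraint of the query, so the pattern matches.

Yes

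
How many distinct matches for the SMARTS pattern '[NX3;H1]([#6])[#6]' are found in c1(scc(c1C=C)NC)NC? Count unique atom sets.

2

[NX3;H1]([#6])[#6] is the SMARTS for a secondary amine: a trivalent nitrogen with one H, bonded to two carbons.
The molecule carries 2 separate instances of an N-methylamino group (-NHCH3) meeting every constraint; each maps to a distinct set of atoms, giving 2 matches.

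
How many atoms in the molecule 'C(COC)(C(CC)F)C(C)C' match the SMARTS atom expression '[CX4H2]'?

2

Check the 11 heavy atoms by environment: 2× C (H2, X4) → match; 3× C (H1, X4) → no; 1× F (H0, X1) → no; 4× C (H3, X4) → no; 1× O (H0, X2) → no.
That gives 2 matching atoms.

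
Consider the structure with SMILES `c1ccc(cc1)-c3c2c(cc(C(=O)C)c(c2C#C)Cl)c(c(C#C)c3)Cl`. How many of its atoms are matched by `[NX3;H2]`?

0

The query [NX3;H2] means: aliphatic N with 3 total connections, two of them H — an -NH2 nitrogen (amine or amide).
Check the 25 heavy atoms by environment: 9× c (aromatic, H0, X3) → no; 7× c (aromatic, H1, X3) → no; 2× C (H0, X2) → no; 2× C (H1, X2) → no; 2× Cl (H0, X1) → no; 1× C (H0, X3) → no; 1× O (H0, X1) → no; 1× C (H3, X4) → no.
No environment satisfies the query, so 0 matching atoms.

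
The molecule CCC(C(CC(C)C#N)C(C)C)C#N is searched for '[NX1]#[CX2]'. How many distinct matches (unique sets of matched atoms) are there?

2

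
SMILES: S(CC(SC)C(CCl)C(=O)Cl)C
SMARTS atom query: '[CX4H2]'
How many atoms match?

The query [CX4H2] means: sp3 carbon (X4) with exactly two hydrogens.
Check the 12 heavy atoms by environment: 2× C (H2, X4) → match; 2× C (H1, X4) → no; 2× Cl (H0, X1) → no; 2× S (H0, X2) → no; 2× C (H3, X4) → no; 1× C (H0, X3) → no; 1× O (H0, X1) → no.
That gives 2 matching atoms.

2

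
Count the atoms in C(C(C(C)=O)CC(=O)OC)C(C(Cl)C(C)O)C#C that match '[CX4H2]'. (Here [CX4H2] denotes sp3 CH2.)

2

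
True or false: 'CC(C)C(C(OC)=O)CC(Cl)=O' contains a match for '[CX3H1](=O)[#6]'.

False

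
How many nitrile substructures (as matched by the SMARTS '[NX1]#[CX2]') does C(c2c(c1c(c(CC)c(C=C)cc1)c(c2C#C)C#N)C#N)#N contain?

[NX1]#[CX2] is the SMARTS for a nitrile: a nitrogen triple-bonded to a two-connected carbon.
The molecule carries 3 separate instances of a nitrile (-C#N) meeting every constraint; each maps to a distinct set of atoms, giving 3 matches.

3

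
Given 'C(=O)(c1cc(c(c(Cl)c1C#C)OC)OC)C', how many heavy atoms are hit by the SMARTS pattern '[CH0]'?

The query [CH0] means: aliphatic carbon with no attached hydrogen.
Check the 16 heavy atoms by environment: 5× c (aromatic, H0) → no; 1× c (aromatic, H1) → no; 1× Cl (H0) → no; 3× O (H0) → no; 3× C (H3) → no; 2× C (H0) → match; 1× C (H1) → no.
That gives 2 matching atoms.

2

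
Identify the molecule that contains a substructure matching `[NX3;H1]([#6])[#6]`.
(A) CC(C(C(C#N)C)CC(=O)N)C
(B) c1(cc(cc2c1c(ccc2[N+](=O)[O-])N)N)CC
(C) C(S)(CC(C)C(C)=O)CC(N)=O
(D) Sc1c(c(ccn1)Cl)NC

[NX3;H1]([#6])[#6] describes a trivalent nitrogen with one H, bonded to two carbons (a secondary amine).
(A) has a primary amide (-C(=O)NH2) but the -C(=O)NH2 nitrogen has H2, not H1.
(B) has a primary amino group (-NH2) but the nitrogen has H2 and only one carbon neighbour.
(C) has a primary amide (-C(=O)NH2) but the -C(=O)NH2 nitrogen has H2, not H1.
(D) contains an N-methylamino group (-NHCH3), which satisfies every atom and bond constraint.
So the answer is (D).

D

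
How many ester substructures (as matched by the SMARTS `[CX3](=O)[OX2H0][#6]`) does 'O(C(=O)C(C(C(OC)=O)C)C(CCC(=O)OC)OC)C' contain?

3

[CX3](=O)[OX2H0][#6] is the SMARTS for an ester: a carbonyl carbon bonded to an oxygen that is itself bonded to carbon (no H on that O).
The molecule carries 3 separate instances of a methyl-ester group (-C(=O)OCH3) meeting every constraint; each maps to a distinct set of atoms, giving 3 matches.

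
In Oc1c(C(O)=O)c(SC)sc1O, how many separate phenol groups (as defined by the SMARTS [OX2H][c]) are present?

2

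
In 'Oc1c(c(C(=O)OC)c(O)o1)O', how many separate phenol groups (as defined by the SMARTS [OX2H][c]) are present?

3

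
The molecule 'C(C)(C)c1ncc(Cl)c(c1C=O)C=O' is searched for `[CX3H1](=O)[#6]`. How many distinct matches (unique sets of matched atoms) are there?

2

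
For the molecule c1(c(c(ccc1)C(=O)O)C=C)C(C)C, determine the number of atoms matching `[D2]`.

4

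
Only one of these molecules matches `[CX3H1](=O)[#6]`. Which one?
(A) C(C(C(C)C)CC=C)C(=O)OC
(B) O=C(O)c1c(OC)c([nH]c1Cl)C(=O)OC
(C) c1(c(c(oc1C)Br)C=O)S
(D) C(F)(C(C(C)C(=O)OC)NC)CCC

C

[CX3H1](=O)[#6] describes an sp2 carbon with one H, double-bonded to O and single-bonded to carbon (an aldehyde).
(A) has a methyl-ester group (-C(=O)OCH3) but the carbonyl carbon has H0, not H1.
(B) has a methyl-ester group (-C(=O)OCH3) but the carbonyl carbon has H0, not H1.
(C) contains an aldehyde (-CHO), which satisfies every atom and bond constraint.
(D) has a methyl-ester group (-C(=O)OCH3) but the carbonyl carbon has H0, not H1.
So the answer is (C).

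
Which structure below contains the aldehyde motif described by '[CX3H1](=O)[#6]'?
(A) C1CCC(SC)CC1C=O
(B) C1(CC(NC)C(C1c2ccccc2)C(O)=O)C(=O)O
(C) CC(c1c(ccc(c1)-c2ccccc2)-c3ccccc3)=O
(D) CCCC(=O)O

A

[CX3H1](=O)[#6] describes an sp2 carbon with one H, double-bonded to O and single-bonded to carbon (an aldehyde).
(A) contains an aldehyde (-CHO), which satisfies every atom and bond constraint.
(B) has a carboxylic acid group (-C(=O)OH) but the carbonyl carbon has H0 and is bonded to O, not H1.
(C) has an acetyl/ketone group (-C(=O)CH3) but the carbonyl carbon has H0 (two carbon neighbours), not H1.
(D) has a carboxylic acid group (-C(=O)OH) but the carbonyl carbon has H0 and is bonded to O, not H1.
So the answer is (A).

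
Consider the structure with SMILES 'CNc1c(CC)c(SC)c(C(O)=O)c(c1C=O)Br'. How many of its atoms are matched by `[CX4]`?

4

The query [CX4] means: C with X4: aliphatic carbon with exactly 4 total connections (bonds + H).
Check the 18 heavy atoms by environment: 6× c (aromatic, X3) → no; 1× S (X2) → no; 4× C (X4) → match; 1× Br (X1) → no; 2× C (X3) → no; 2× O (X1) → no; 1× N (X3) → no; 1× O (X2) → no.
That gives 4 matching atoms.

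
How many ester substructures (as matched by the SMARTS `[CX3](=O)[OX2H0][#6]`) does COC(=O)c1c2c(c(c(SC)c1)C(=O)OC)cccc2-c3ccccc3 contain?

2

[CX3](=O)[OX2H0][#6] is the SMARTS for an ester: a carbonyl carbon bonded to an oxygen that is itself bonded to carbon (no H on that O).
The molecule carries 2 separate instances of a methyl-ester group (-C(=O)OCH3) meeting every constraint; each maps to a distinct set of atoms, giving 2 matches.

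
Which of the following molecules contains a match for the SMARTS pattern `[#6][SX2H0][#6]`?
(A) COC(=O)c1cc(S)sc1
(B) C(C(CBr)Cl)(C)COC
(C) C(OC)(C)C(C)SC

[#6][SX2H0][#6] describes an aliphatic sulfur bridging two carbons with no H on the sulfur (a thioether).
(A) has a thiol (-SH) but the sulfur has H1, not H0 bridging two carbons.
(B) has a methoxy ether (-OCH3) but the bridging atom is O, not S.
(C) contains a methylthio ether (-SCH3), which satisfies every atom and bond constraint.
So the answer is (C).

C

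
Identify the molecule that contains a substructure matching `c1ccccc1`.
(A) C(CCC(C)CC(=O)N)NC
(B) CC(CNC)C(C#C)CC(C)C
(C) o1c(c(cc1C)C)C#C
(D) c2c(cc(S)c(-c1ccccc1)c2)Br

c1ccccc1 describes six aromatic carbons in a ring (a benzene ring).
(A) has a methyl group (-CH3) but no six-membered all-carbon aromatic ring is present.
(B) has a methyl group (-CH3) but no six-membered all-carbon aromatic ring is present.
(C) has a methyl group (-CH3) but no six-membered all-carbon aromatic ring is present.
(D) contains a phenyl ring, which satisfies every atom and bond constraint.
So the answer is (D).

D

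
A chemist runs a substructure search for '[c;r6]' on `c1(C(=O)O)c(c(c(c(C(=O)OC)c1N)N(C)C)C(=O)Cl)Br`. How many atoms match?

6

The query [c;r6] means: aromatic carbon that belongs to a six-membered ring.
Check the 21 heavy atoms by environment: 6× c (aromatic, in 6-ring) → match; 6× C (acyclic) → no; 5× O (acyclic) → no; 2× N (acyclic) → no; 1× Br (acyclic) → no; 1× Cl (acyclic) → no.
That gives 6 matching atoms.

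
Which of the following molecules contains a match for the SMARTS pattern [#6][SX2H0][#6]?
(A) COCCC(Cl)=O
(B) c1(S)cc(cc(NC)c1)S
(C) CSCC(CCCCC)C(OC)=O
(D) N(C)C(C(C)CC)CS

[#6][SX2H0][#6] describes an aliphatic sulfur bridging two carbons with no H on the sulfur (a thioether).
(A) has a methoxy ether (-OCH3) but the bridging atom is O, not S.
(B) has a thiol (-SH) but the sulfur has H1, not H0 bridging two carbons.
(C) contains a methylthio ether (-SCH3), which satisfies every atom and bond constraint.
(D) has a thiol (-SH) but the sulfur has H1, not H0 bridging two carbons.
So the answer is (C).

C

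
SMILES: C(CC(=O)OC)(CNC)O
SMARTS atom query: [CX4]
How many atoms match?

5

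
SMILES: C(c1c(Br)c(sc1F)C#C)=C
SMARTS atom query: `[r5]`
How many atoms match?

5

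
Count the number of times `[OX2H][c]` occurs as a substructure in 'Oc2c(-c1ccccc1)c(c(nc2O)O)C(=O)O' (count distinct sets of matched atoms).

[OX2H][c] is the SMARTS for a phenol: a hydroxyl oxygen attached to an aromatic carbon.
The molecule carries 3 separate instances of a hydroxyl group (-OH) meeting every constraint; each maps to a distinct set of atoms, giving 3 matches.

3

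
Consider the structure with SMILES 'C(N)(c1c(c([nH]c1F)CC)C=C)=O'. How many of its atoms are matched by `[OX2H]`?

The query [OX2H] means: aliphatic oxygen with two connections, one of which is H — an -OH oxygen.
Check the 13 heavy atoms by environment: 1× n (aromatic, H1, X3) → no; 4× c (aromatic, H0, X3) → no; 1× C (H1, X3) → no; 1× C (H2, X3) → no; 1× C (H0, X3) → no; 1× O (H0, X1) → no; 1× N (H2, X3) → no; 1× C (H2, X4) → no; 1× C (H3, X4) → no; 1× F (H0, X1) → no.
No environment satisfies the query, so 0 matching atoms.

0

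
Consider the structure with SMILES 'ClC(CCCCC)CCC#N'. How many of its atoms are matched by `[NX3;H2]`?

0

The query [NX3;H2] means: aliphatic N with 3 total connections, two of them H — an -NH2 nitrogen (amine or amide).
Check the 11 heavy atoms by environment: 6× C (H2, X4) → no; 1× C (H1, X4) → no; 1× Cl (H0, X1) → no; 1× C (H3, X4) → no; 1× C (H0, X2) → no; 1× N (H0, X1) → no.
No environment satisfies the query, so 0 matching atoms.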